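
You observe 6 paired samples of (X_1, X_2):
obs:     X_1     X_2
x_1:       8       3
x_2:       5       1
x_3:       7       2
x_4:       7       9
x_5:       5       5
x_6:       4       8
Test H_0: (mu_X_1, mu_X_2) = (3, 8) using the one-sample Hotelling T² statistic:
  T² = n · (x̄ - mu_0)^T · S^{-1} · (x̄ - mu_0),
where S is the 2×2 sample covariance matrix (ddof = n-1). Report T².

Step 1 — sample mean vector:
  mean(X_1) = (8 + 5 + 7 + 7 + 5 + 4) / 6 = 36/6 = 6
  mean(X_2) = (3 + 1 + 2 + 9 + 5 + 8) / 6 = 28/6 = 4.6667
  x̄ = (6, 4.6667),  deviation x̄ - mu_0 = (6, 4.6667) - (3, 8) = (3, -3.3333).

Step 2 — sample covariance matrix, S[i,j] = (1/(n-1)) · Σ_k (x_{k,i} - mean_i) · (x_{k,j} - mean_j), divisor n-1 = 5:
  S[X_1,X_1] = ((2)·(2) + (-1)·(-1) + (1)·(1) + (1)·(1) + (-1)·(-1) + (-2)·(-2)) / 5 = 12/5 = 2.4
  S[X_1,X_2] = ((2)·(-1.6667) + (-1)·(-3.6667) + (1)·(-2.6667) + (1)·(4.3333) + (-1)·(0.3333) + (-2)·(3.3333)) / 5 = -5/5 = -1
  S[X_2,X_2] = ((-1.6667)·(-1.6667) + (-3.6667)·(-3.6667) + (-2.6667)·(-2.6667) + (4.3333)·(4.3333) + (0.3333)·(0.3333) + (3.3333)·(3.3333)) / 5 = 53.3333/5 = 10.6667
  S = [[2.4, -1],
 [-1, 10.6667]].

Step 3 — invert S. det(S) = 2.4·10.6667 - (-1)² = 24.6.
  S^{-1} = (1/det) · [[d, -b], [-b, a]] = [[0.4336, 0.0407],
 [0.0407, 0.0976]].

Step 4 — quadratic form (x̄ - mu_0)^T · S^{-1} · (x̄ - mu_0):
  S^{-1} · (x̄ - mu_0) = (1.1653, -0.2033),
  (x̄ - mu_0)^T · [...] = (3)·(1.1653) + (-3.3333)·(-0.2033) = 4.1734.

Step 5 — scale by n: T² = 6 · 4.1734 = 25.0407.

T² ≈ 25.0407


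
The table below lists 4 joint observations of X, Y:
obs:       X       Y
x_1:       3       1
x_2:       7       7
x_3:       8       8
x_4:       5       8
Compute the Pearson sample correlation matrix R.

Step 1 — column means:
  mean(X) = (3 + 7 + 8 + 5) / 4 = 23/4 = 5.75
  mean(Y) = (1 + 7 + 8 + 8) / 4 = 24/4 = 6

Step 2 — sample variances and covariances s[i,j] = (1/(n-1)) · Σ_k (x_{k,i} - mean_i) · (x_{k,j} - mean_j), with n-1 = 3:
  s[X,X] = ((-2.75)·(-2.75) + (1.25)·(1.25) + (2.25)·(2.25) + (-0.75)·(-0.75)) / 3 = 14.75/3 = 4.9167
  s[X,Y] = ((-2.75)·(-5) + (1.25)·(1) + (2.25)·(2) + (-0.75)·(2)) / 3 = 18/3 = 6
  s[Y,Y] = ((-5)·(-5) + (1)·(1) + (2)·(2) + (2)·(2)) / 3 = 34/3 = 11.3333
  Sample standard deviations s_i = √(s[i,i]):
  s(X) = √(4.9167) = 2.2174
  s(Y) = √(11.3333) = 3.3665

Step 3 — r_{ij} = s_{ij} / (s_i · s_j):
  r[X,X] = 1 (diagonal).
  r[X,Y] = 6 / (2.2174 · 3.3665) = 6 / 7.4647 = 0.8038
  r[Y,Y] = 1 (diagonal).

R is symmetric with unit diagonal. Assembling:

R = [[1, 0.8038],
 [0.8038, 1]]


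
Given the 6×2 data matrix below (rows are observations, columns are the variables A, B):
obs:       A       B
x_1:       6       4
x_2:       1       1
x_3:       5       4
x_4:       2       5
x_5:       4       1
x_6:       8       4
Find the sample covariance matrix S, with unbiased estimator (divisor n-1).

Step 1 — column means:
  mean(A) = (6 + 1 + 5 + 2 + 4 + 8) / 6 = 26/6 = 4.3333
  mean(B) = (4 + 1 + 4 + 5 + 1 + 4) / 6 = 19/6 = 3.1667

Step 2 — sample covariance S[i,j] = (1/(n-1)) · Σ_k (x_{k,i} - mean_i) · (x_{k,j} - mean_j), with n-1 = 5.
  S[A,A] = ((1.6667)·(1.6667) + (-3.3333)·(-3.3333) + (0.6667)·(0.6667) + (-2.3333)·(-2.3333) + (-0.3333)·(-0.3333) + (3.6667)·(3.6667)) / 5 = 33.3333/5 = 6.6667
  S[A,B] = ((1.6667)·(0.8333) + (-3.3333)·(-2.1667) + (0.6667)·(0.8333) + (-2.3333)·(1.8333) + (-0.3333)·(-2.1667) + (3.6667)·(0.8333)) / 5 = 8.6667/5 = 1.7333
  S[B,B] = ((0.8333)·(0.8333) + (-2.1667)·(-2.1667) + (0.8333)·(0.8333) + (1.8333)·(1.8333) + (-2.1667)·(-2.1667) + (0.8333)·(0.8333)) / 5 = 14.8333/5 = 2.9667

S is symmetric (S[j,i] = S[i,j]). Assembling:

S = [[6.6667, 1.7333],
 [1.7333, 2.9667]]


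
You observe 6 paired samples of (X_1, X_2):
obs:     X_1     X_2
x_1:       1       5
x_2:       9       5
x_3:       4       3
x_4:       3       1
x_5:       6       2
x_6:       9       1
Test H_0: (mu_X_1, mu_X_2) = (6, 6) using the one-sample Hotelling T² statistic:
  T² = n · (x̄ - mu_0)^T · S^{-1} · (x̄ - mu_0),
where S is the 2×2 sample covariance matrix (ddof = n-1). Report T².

Step 1 — sample mean vector:
  mean(X_1) = (1 + 9 + 4 + 3 + 6 + 9) / 6 = 32/6 = 5.3333
  mean(X_2) = (5 + 5 + 3 + 1 + 2 + 1) / 6 = 17/6 = 2.8333
  x̄ = (5.3333, 2.8333),  deviation x̄ - mu_0 = (5.3333, 2.8333) - (6, 6) = (-0.6667, -3.1667).

Step 2 — sample covariance matrix, S[i,j] = (1/(n-1)) · Σ_k (x_{k,i} - mean_i) · (x_{k,j} - mean_j), divisor n-1 = 5:
  S[X_1,X_1] = ((-4.3333)·(-4.3333) + (3.6667)·(3.6667) + (-1.3333)·(-1.3333) + (-2.3333)·(-2.3333) + (0.6667)·(0.6667) + (3.6667)·(3.6667)) / 5 = 53.3333/5 = 10.6667
  S[X_1,X_2] = ((-4.3333)·(2.1667) + (3.6667)·(2.1667) + (-1.3333)·(0.1667) + (-2.3333)·(-1.8333) + (0.6667)·(-0.8333) + (3.6667)·(-1.8333)) / 5 = -4.6667/5 = -0.9333
  S[X_2,X_2] = ((2.1667)·(2.1667) + (2.1667)·(2.1667) + (0.1667)·(0.1667) + (-1.8333)·(-1.8333) + (-0.8333)·(-0.8333) + (-1.8333)·(-1.8333)) / 5 = 16.8333/5 = 3.3667
  S = [[10.6667, -0.9333],
 [-0.9333, 3.3667]].

Step 3 — invert S. det(S) = 10.6667·3.3667 - (-0.9333)² = 35.04.
  S^{-1} = (1/det) · [[d, -b], [-b, a]] = [[0.0961, 0.0266],
 [0.0266, 0.3044]].

Step 4 — quadratic form (x̄ - mu_0)^T · S^{-1} · (x̄ - mu_0):
  S^{-1} · (x̄ - mu_0) = (-0.1484, -0.9817),
  (x̄ - mu_0)^T · [...] = (-0.6667)·(-0.1484) + (-3.1667)·(-0.9817) = 3.2078.

Step 5 — scale by n: T² = 6 · 3.2078 = 19.2466.

T² ≈ 19.2466


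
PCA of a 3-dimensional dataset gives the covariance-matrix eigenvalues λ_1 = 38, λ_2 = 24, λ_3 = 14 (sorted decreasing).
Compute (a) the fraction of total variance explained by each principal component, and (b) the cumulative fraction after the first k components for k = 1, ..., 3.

Step 1 — total variance = trace(Sigma) = Σ λ_i = 38 + 24 + 14 = 76.

Step 2 — fraction explained by component i = λ_i / Σ λ:
  PC1: 38/76 = 0.5
  PC2: 24/76 = 0.3158
  PC3: 14/76 = 0.1842

Step 3 — cumulative fraction after k components = (λ_1 + ... + λ_k) / Σ λ:
  k = 1: 38/76 = 0.5
  k = 2: (38 + 24)/76 = 62/76 = 0.8158
  k = 3: (38 + 24 + 14)/76 = 76/76 = 1

Summary (fraction, with percent):

explained: PC1 0.5 (50%), PC2 0.3158 (31.58%), PC3 0.1842 (18.42%);  cumulative: 0.5, 0.8158, 1


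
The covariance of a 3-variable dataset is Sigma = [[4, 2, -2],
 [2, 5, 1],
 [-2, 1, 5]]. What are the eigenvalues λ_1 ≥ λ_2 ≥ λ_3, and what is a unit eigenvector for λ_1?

Step 1 — characteristic polynomial p(λ) = det(λI - Sigma) = λ³ - tr·λ² + c_1·λ - det, where tr = trace, c_1 = sum of the principal 2×2 minors, det = det(Sigma):
  tr = 4 + 5 + 5 = 14,
  c_1 = (4·5 - (2)²) + (4·5 - (-2)²) + (5·5 - (1)²) = 16 + 16 + 24 = 56,
  det = 4·(5·5 - (1)²) - (2)·((2)·5 - (1)·(-2)) + (-2)·((2)·(1) - 5·(-2)) = 4·(24) - (2)·(12) + (-2)·(12) = 48.
  So p(λ) = λ³ - 14λ² + 56λ - 48.
Step 2 — look for an integer root (rational root theorem: any rational root is an integer divisor of 48). Testing λ = 6:
  p(6) = 216 - 504 + 336 - 48 = 0  ✓
  Dividing out (λ - 6): p(λ) = (λ - 6)(λ² - 8λ + 8).
Step 3 — remaining eigenvalues from the quadratic λ² - 8λ + 8 = 0:
  Δ = 8² - 4·8 = 64 - 32 = 32,  λ = (8 ± √32)/2 = (8 ± 5.6569)/2 ≈ 6.8284 or 1.1716.
  Sorted: λ_1 = 6.8284,  λ_2 = 6,  λ_3 = 1.1716  (check: sum = 14 = tr ✓).

Step 4 — unit eigenvector for λ_1 ≈ 6.8284: v spans the null space of (Sigma - λ_1 I), whose rows are
  r_1 = (-2.8284, 2, -2),  r_2 = (2, -1.8284, 1),  r_3 = (-2, 1, -1.8284).
  v is orthogonal to every row, so take v ∝ r_1 × r_2 = ((2)·(1) - (-2)·(-1.8284), (-2)·(2) - (-2.8284)·(1), (-2.8284)·(-1.8284) - (2)·(2)) ≈ (-1.6569, -1.1716, 1.1716).
  Rescale (multiply by -1 so the first nonzero entry is positive): u = (1.6569, 1.1716, -1.1716).
  ||u|| = √((1.6569)² + (1.1716)² + (-1.1716)²) = √(5.4903) ≈ 2.3431,  v_1 = u/||u|| ≈ (0.7071, 0.5, -0.5) (||v_1|| = 1).

λ_1 = 6.8284,  λ_2 = 6,  λ_3 = 1.1716;  v_1 ≈ (0.7071, 0.5, -0.5)


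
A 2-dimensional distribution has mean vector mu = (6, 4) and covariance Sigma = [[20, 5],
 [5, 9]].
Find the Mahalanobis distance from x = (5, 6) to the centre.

Step 1 — centre the observation: (x - mu) = (-1, 2).

Step 2 — invert Sigma. det(Sigma) = 20·9 - (5)² = 155.
  Sigma^{-1} = (1/det) · [[d, -b], [-b, a]] = [[0.0581, -0.0323],
 [-0.0323, 0.129]].

Step 3 — form the quadratic (x - mu)^T · Sigma^{-1} · (x - mu):
  Sigma^{-1} · (x - mu) = (-0.1226, 0.2903).
  (x - mu)^T · [Sigma^{-1} · (x - mu)] = (-1)·(-0.1226) + (2)·(0.2903) = 0.7032.

Step 4 — take square root: d = √(0.7032) ≈ 0.8386.

d(x, mu) = √(0.7032) ≈ 0.8386


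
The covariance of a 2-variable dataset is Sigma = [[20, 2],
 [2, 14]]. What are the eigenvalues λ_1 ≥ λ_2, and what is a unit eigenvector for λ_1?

Step 1 — characteristic polynomial of 2×2 Sigma:
  det(Sigma - λI) = λ² - trace · λ + det = 0.
  trace = 20 + 14 = 34, det = 20·14 - (2)² = 276.
Step 2 — discriminant:
  Δ = trace² - 4·det = 1156 - 1104 = 52.
Step 3 — eigenvalues:
  λ = (trace ± √Δ)/2 = (34 ± 7.2111)/2,
  λ_1 = 20.6056,  λ_2 = 13.3944.

Step 4 — unit eigenvector for λ_1: solve (Sigma - λ_1 I)v = 0. First row:
  (20 - 20.6056)·v_x + (2)·v_y = 0, i.e. (-0.6056)·v_x + (2)·v_y = 0,
  so v ∝ (b, λ_1 - a) = (2, 0.6056) = u.
  ||u|| = √((2)² + (0.6056)²) = √(4.3667) ≈ 2.0897,
  v_1 = u/||u|| ≈ (0.9571, 0.2898) (||v_1|| = 1).

λ_1 = 20.6056,  λ_2 = 13.3944;  v_1 ≈ (0.9571, 0.2898)


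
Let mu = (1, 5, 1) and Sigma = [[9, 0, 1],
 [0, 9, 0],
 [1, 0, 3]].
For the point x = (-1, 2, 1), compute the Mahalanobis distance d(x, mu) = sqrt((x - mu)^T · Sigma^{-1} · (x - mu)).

Step 1 — centre the observation: (x - mu) = (-2, -3, 0).

Step 2 — invert Sigma (cofactor / det for 3×3, or solve directly):
  Sigma^{-1} = [[0.1154, 0, -0.0385],
 [0, 0.1111, 0],
 [-0.0385, 0, 0.3462]].

Step 3 — form the quadratic (x - mu)^T · Sigma^{-1} · (x - mu):
  Sigma^{-1} · (x - mu) = (-0.2308, -0.3333, 0.0769).
  (x - mu)^T · [Sigma^{-1} · (x - mu)] = (-2)·(-0.2308) + (-3)·(-0.3333) + (0)·(0.0769) = 1.4615.

Step 4 — take square root: d = √(1.4615) ≈ 1.2089.

d(x, mu) = √(1.4615) ≈ 1.2089


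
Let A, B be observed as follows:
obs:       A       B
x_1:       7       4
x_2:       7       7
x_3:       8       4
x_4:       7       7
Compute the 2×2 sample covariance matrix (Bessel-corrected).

Step 1 — column means:
  mean(A) = (7 + 7 + 8 + 7) / 4 = 29/4 = 7.25
  mean(B) = (4 + 7 + 4 + 7) / 4 = 22/4 = 5.5

Step 2 — sample covariance S[i,j] = (1/(n-1)) · Σ_k (x_{k,i} - mean_i) · (x_{k,j} - mean_j), with n-1 = 3.
  S[A,A] = ((-0.25)·(-0.25) + (-0.25)·(-0.25) + (0.75)·(0.75) + (-0.25)·(-0.25)) / 3 = 0.75/3 = 0.25
  S[A,B] = ((-0.25)·(-1.5) + (-0.25)·(1.5) + (0.75)·(-1.5) + (-0.25)·(1.5)) / 3 = -1.5/3 = -0.5
  S[B,B] = ((-1.5)·(-1.5) + (1.5)·(1.5) + (-1.5)·(-1.5) + (1.5)·(1.5)) / 3 = 9/3 = 3

S is symmetric (S[j,i] = S[i,j]). Assembling:

S = [[0.25, -0.5],
 [-0.5, 3]]


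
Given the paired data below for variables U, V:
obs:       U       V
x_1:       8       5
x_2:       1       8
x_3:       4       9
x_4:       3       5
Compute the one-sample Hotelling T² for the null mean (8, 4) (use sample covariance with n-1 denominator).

Step 1 — sample mean vector:
  mean(U) = (8 + 1 + 4 + 3) / 4 = 16/4 = 4
  mean(V) = (5 + 8 + 9 + 5) / 4 = 27/4 = 6.75
  x̄ = (4, 6.75),  deviation x̄ - mu_0 = (4, 6.75) - (8, 4) = (-4, 2.75).

Step 2 — sample covariance matrix, S[i,j] = (1/(n-1)) · Σ_k (x_{k,i} - mean_i) · (x_{k,j} - mean_j), divisor n-1 = 3:
  S[U,U] = ((4)·(4) + (-3)·(-3) + (0)·(0) + (-1)·(-1)) / 3 = 26/3 = 8.6667
  S[U,V] = ((4)·(-1.75) + (-3)·(1.25) + (0)·(2.25) + (-1)·(-1.75)) / 3 = -9/3 = -3
  S[V,V] = ((-1.75)·(-1.75) + (1.25)·(1.25) + (2.25)·(2.25) + (-1.75)·(-1.75)) / 3 = 12.75/3 = 4.25
  S = [[8.6667, -3],
 [-3, 4.25]].

Step 3 — invert S. det(S) = 8.6667·4.25 - (-3)² = 27.8333.
  S^{-1} = (1/det) · [[d, -b], [-b, a]] = [[0.1527, 0.1078],
 [0.1078, 0.3114]].

Step 4 — quadratic form (x̄ - mu_0)^T · S^{-1} · (x̄ - mu_0):
  S^{-1} · (x̄ - mu_0) = (-0.3144, 0.4251),
  (x̄ - mu_0)^T · [...] = (-4)·(-0.3144) + (2.75)·(0.4251) = 2.4266.

Step 5 — scale by n: T² = 4 · 2.4266 = 9.7066.

T² ≈ 9.7066


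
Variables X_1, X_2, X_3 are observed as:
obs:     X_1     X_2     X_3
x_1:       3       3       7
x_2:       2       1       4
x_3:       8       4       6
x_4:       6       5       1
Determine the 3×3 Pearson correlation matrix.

Step 1 — column means:
  mean(X_1) = (3 + 2 + 8 + 6) / 4 = 19/4 = 4.75
  mean(X_2) = (3 + 1 + 4 + 5) / 4 = 13/4 = 3.25
  mean(X_3) = (7 + 4 + 6 + 1) / 4 = 18/4 = 4.5

Step 2 — sample variances and covariances s[i,j] = (1/(n-1)) · Σ_k (x_{k,i} - mean_i) · (x_{k,j} - mean_j), with n-1 = 3:
  s[X_1,X_1] = ((-1.75)·(-1.75) + (-2.75)·(-2.75) + (3.25)·(3.25) + (1.25)·(1.25)) / 3 = 22.75/3 = 7.5833
  s[X_1,X_2] = ((-1.75)·(-0.25) + (-2.75)·(-2.25) + (3.25)·(0.75) + (1.25)·(1.75)) / 3 = 11.25/3 = 3.75
  s[X_1,X_3] = ((-1.75)·(2.5) + (-2.75)·(-0.5) + (3.25)·(1.5) + (1.25)·(-3.5)) / 3 = -2.5/3 = -0.8333
  s[X_2,X_2] = ((-0.25)·(-0.25) + (-2.25)·(-2.25) + (0.75)·(0.75) + (1.75)·(1.75)) / 3 = 8.75/3 = 2.9167
  s[X_2,X_3] = ((-0.25)·(2.5) + (-2.25)·(-0.5) + (0.75)·(1.5) + (1.75)·(-3.5)) / 3 = -4.5/3 = -1.5
  s[X_3,X_3] = ((2.5)·(2.5) + (-0.5)·(-0.5) + (1.5)·(1.5) + (-3.5)·(-3.5)) / 3 = 21/3 = 7
  Sample standard deviations s_i = √(s[i,i]):
  s(X_1) = √(7.5833) = 2.7538
  s(X_2) = √(2.9167) = 1.7078
  s(X_3) = √(7) = 2.6458

Step 3 — r_{ij} = s_{ij} / (s_i · s_j):
  r[X_1,X_1] = 1 (diagonal).
  r[X_1,X_2] = 3.75 / (2.7538 · 1.7078) = 3.75 / 4.703 = 0.7974
  r[X_1,X_3] = -0.8333 / (2.7538 · 2.6458) = -0.8333 / 7.2858 = -0.1144
  r[X_2,X_2] = 1 (diagonal).
  r[X_2,X_3] = -1.5 / (1.7078 · 2.6458) = -1.5 / 4.5185 = -0.332
  r[X_3,X_3] = 1 (diagonal).

R is symmetric with unit diagonal. Assembling:

R = [[1, 0.7974, -0.1144],
 [0.7974, 1, -0.332],
 [-0.1144, -0.332, 1]]


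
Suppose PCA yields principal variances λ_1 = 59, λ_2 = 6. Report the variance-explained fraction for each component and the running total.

Step 1 — total variance = trace(Sigma) = Σ λ_i = 59 + 6 = 65.

Step 2 — fraction explained by component i = λ_i / Σ λ:
  PC1: 59/65 = 0.9077
  PC2: 6/65 = 0.0923

Step 3 — cumulative fraction after k components = (λ_1 + ... + λ_k) / Σ λ:
  k = 1: 59/65 = 0.9077
  k = 2: (59 + 6)/65 = 65/65 = 1

Summary (fraction, with percent):

explained: PC1 0.9077 (90.77%), PC2 0.0923 (9.23%);  cumulative: 0.9077, 1


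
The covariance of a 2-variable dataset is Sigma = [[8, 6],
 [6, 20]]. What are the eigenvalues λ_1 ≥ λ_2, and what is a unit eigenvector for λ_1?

Step 1 — characteristic polynomial of 2×2 Sigma:
  det(Sigma - λI) = λ² - trace · λ + det = 0.
  trace = 8 + 20 = 28, det = 8·20 - (6)² = 124.
Step 2 — discriminant:
  Δ = trace² - 4·det = 784 - 496 = 288.
Step 3 — eigenvalues:
  λ = (trace ± √Δ)/2 = (28 ± 16.9706)/2,
  λ_1 = 22.4853,  λ_2 = 5.5147.

Step 4 — unit eigenvector for λ_1: solve (Sigma - λ_1 I)v = 0. First row:
  (8 - 22.4853)·v_x + (6)·v_y = 0, i.e. (-14.4853)·v_x + (6)·v_y = 0,
  so v ∝ (b, λ_1 - a) = (6, 14.4853) = u.
  ||u|| = √((6)² + (14.4853)²) = √(245.8234) ≈ 15.6788,
  v_1 = u/||u|| ≈ (0.3827, 0.9239) (||v_1|| = 1).

λ_1 = 22.4853,  λ_2 = 5.5147;  v_1 ≈ (0.3827, 0.9239)


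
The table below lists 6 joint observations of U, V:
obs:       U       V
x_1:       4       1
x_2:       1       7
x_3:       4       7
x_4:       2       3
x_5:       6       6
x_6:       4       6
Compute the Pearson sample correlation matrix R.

Step 1 — column means:
  mean(U) = (4 + 1 + 4 + 2 + 6 + 4) / 6 = 21/6 = 3.5
  mean(V) = (1 + 7 + 7 + 3 + 6 + 6) / 6 = 30/6 = 5

Step 2 — sample variances and covariances s[i,j] = (1/(n-1)) · Σ_k (x_{k,i} - mean_i) · (x_{k,j} - mean_j), with n-1 = 5:
  s[U,U] = ((0.5)·(0.5) + (-2.5)·(-2.5) + (0.5)·(0.5) + (-1.5)·(-1.5) + (2.5)·(2.5) + (0.5)·(0.5)) / 5 = 15.5/5 = 3.1
  s[U,V] = ((0.5)·(-4) + (-2.5)·(2) + (0.5)·(2) + (-1.5)·(-2) + (2.5)·(1) + (0.5)·(1)) / 5 = 0/5 = 0
  s[V,V] = ((-4)·(-4) + (2)·(2) + (2)·(2) + (-2)·(-2) + (1)·(1) + (1)·(1)) / 5 = 30/5 = 6
  Sample standard deviations s_i = √(s[i,i]):
  s(U) = √(3.1) = 1.7607
  s(V) = √(6) = 2.4495

Step 3 — r_{ij} = s_{ij} / (s_i · s_j):
  r[U,U] = 1 (diagonal).
  r[U,V] = 0 / (1.7607 · 2.4495) = 0 / 4.3128 = 0
  r[V,V] = 1 (diagonal).

R is symmetric with unit diagonal. Assembling:

R = [[1, 0],
 [0, 1]]


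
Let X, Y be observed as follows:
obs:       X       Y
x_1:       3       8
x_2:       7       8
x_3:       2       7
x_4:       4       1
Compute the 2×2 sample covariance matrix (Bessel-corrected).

Step 1 — column means:
  mean(X) = (3 + 7 + 2 + 4) / 4 = 16/4 = 4
  mean(Y) = (8 + 8 + 7 + 1) / 4 = 24/4 = 6

Step 2 — sample covariance S[i,j] = (1/(n-1)) · Σ_k (x_{k,i} - mean_i) · (x_{k,j} - mean_j), with n-1 = 3.
  S[X,X] = ((-1)·(-1) + (3)·(3) + (-2)·(-2) + (0)·(0)) / 3 = 14/3 = 4.6667
  S[X,Y] = ((-1)·(2) + (3)·(2) + (-2)·(1) + (0)·(-5)) / 3 = 2/3 = 0.6667
  S[Y,Y] = ((2)·(2) + (2)·(2) + (1)·(1) + (-5)·(-5)) / 3 = 34/3 = 11.3333

S is symmetric (S[j,i] = S[i,j]). Assembling:

S = [[4.6667, 0.6667],
 [0.6667, 11.3333]]


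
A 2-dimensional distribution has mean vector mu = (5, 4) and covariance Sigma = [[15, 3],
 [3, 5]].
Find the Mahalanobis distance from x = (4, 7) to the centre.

Step 1 — centre the observation: (x - mu) = (-1, 3).

Step 2 — invert Sigma. det(Sigma) = 15·5 - (3)² = 66.
  Sigma^{-1} = (1/det) · [[d, -b], [-b, a]] = [[0.0758, -0.0455],
 [-0.0455, 0.2273]].

Step 3 — form the quadratic (x - mu)^T · Sigma^{-1} · (x - mu):
  Sigma^{-1} · (x - mu) = (-0.2121, 0.7273).
  (x - mu)^T · [Sigma^{-1} · (x - mu)] = (-1)·(-0.2121) + (3)·(0.7273) = 2.3939.

Step 4 — take square root: d = √(2.3939) ≈ 1.5472.

d(x, mu) = √(2.3939) ≈ 1.5472


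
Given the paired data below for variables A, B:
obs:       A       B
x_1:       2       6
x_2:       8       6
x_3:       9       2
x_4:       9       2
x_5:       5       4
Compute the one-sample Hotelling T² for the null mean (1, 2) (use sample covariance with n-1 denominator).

Step 1 — sample mean vector:
  mean(A) = (2 + 8 + 9 + 9 + 5) / 5 = 33/5 = 6.6
  mean(B) = (6 + 6 + 2 + 2 + 4) / 5 = 20/5 = 4
  x̄ = (6.6, 4),  deviation x̄ - mu_0 = (6.6, 4) - (1, 2) = (5.6, 2).

Step 2 — sample covariance matrix, S[i,j] = (1/(n-1)) · Σ_k (x_{k,i} - mean_i) · (x_{k,j} - mean_j), divisor n-1 = 4:
  S[A,A] = ((-4.6)·(-4.6) + (1.4)·(1.4) + (2.4)·(2.4) + (2.4)·(2.4) + (-1.6)·(-1.6)) / 4 = 37.2/4 = 9.3
  S[A,B] = ((-4.6)·(2) + (1.4)·(2) + (2.4)·(-2) + (2.4)·(-2) + (-1.6)·(0)) / 4 = -16/4 = -4
  S[B,B] = ((2)·(2) + (2)·(2) + (-2)·(-2) + (-2)·(-2) + (0)·(0)) / 4 = 16/4 = 4
  S = [[9.3, -4],
 [-4, 4]].

Step 3 — invert S. det(S) = 9.3·4 - (-4)² = 21.2.
  S^{-1} = (1/det) · [[d, -b], [-b, a]] = [[0.1887, 0.1887],
 [0.1887, 0.4387]].

Step 4 — quadratic form (x̄ - mu_0)^T · S^{-1} · (x̄ - mu_0):
  S^{-1} · (x̄ - mu_0) = (1.434, 1.934),
  (x̄ - mu_0)^T · [...] = (5.6)·(1.434) + (2)·(1.934) = 11.8981.

Step 5 — scale by n: T² = 5 · 11.8981 = 59.4906.

T² ≈ 59.4906


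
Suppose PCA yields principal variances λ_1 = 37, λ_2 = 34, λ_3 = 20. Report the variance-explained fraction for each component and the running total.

Step 1 — total variance = trace(Sigma) = Σ λ_i = 37 + 34 + 20 = 91.

Step 2 — fraction explained by component i = λ_i / Σ λ:
  PC1: 37/91 = 0.4066
  PC2: 34/91 = 0.3736
  PC3: 20/91 = 0.2198

Step 3 — cumulative fraction after k components = (λ_1 + ... + λ_k) / Σ λ:
  k = 1: 37/91 = 0.4066
  k = 2: (37 + 34)/91 = 71/91 = 0.7802
  k = 3: (37 + 34 + 20)/91 = 91/91 = 1

Summary (fraction, with percent):

explained: PC1 0.4066 (40.66%), PC2 0.3736 (37.36%), PC3 0.2198 (21.98%);  cumulative: 0.4066, 0.7802, 1


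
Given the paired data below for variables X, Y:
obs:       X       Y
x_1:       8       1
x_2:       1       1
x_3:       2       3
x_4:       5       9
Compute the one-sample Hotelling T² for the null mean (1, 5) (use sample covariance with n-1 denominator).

Step 1 — sample mean vector:
  mean(X) = (8 + 1 + 2 + 5) / 4 = 16/4 = 4
  mean(Y) = (1 + 1 + 3 + 9) / 4 = 14/4 = 3.5
  x̄ = (4, 3.5),  deviation x̄ - mu_0 = (4, 3.5) - (1, 5) = (3, -1.5).

Step 2 — sample covariance matrix, S[i,j] = (1/(n-1)) · Σ_k (x_{k,i} - mean_i) · (x_{k,j} - mean_j), divisor n-1 = 3:
  S[X,X] = ((4)·(4) + (-3)·(-3) + (-2)·(-2) + (1)·(1)) / 3 = 30/3 = 10
  S[X,Y] = ((4)·(-2.5) + (-3)·(-2.5) + (-2)·(-0.5) + (1)·(5.5)) / 3 = 4/3 = 1.3333
  S[Y,Y] = ((-2.5)·(-2.5) + (-2.5)·(-2.5) + (-0.5)·(-0.5) + (5.5)·(5.5)) / 3 = 43/3 = 14.3333
  S = [[10, 1.3333],
 [1.3333, 14.3333]].

Step 3 — invert S. det(S) = 10·14.3333 - (1.3333)² = 141.5556.
  S^{-1} = (1/det) · [[d, -b], [-b, a]] = [[0.1013, -0.0094],
 [-0.0094, 0.0706]].

Step 4 — quadratic form (x̄ - mu_0)^T · S^{-1} · (x̄ - mu_0):
  S^{-1} · (x̄ - mu_0) = (0.3179, -0.1342),
  (x̄ - mu_0)^T · [...] = (3)·(0.3179) + (-1.5)·(-0.1342) = 1.155.

Step 5 — scale by n: T² = 4 · 1.155 = 4.6201.

T² ≈ 4.6201


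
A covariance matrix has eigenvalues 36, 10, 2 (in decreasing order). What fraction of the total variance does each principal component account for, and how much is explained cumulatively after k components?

Step 1 — total variance = trace(Sigma) = Σ λ_i = 36 + 10 + 2 = 48.

Step 2 — fraction explained by component i = λ_i / Σ λ:
  PC1: 36/48 = 0.75
  PC2: 10/48 = 0.2083
  PC3: 2/48 = 0.0417

Step 3 — cumulative fraction after k components = (λ_1 + ... + λ_k) / Σ λ:
  k = 1: 36/48 = 0.75
  k = 2: (36 + 10)/48 = 46/48 = 0.9583
  k = 3: (36 + 10 + 2)/48 = 48/48 = 1

Summary (fraction, with percent):

explained: PC1 0.75 (75%), PC2 0.2083 (20.83%), PC3 0.0417 (4.17%);  cumulative: 0.75, 0.9583, 1


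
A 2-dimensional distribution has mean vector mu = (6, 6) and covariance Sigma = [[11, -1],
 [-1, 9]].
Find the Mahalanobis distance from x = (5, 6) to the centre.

Step 1 — centre the observation: (x - mu) = (-1, 0).

Step 2 — invert Sigma. det(Sigma) = 11·9 - (-1)² = 98.
  Sigma^{-1} = (1/det) · [[d, -b], [-b, a]] = [[0.0918, 0.0102],
 [0.0102, 0.1122]].

Step 3 — form the quadratic (x - mu)^T · Sigma^{-1} · (x - mu):
  Sigma^{-1} · (x - mu) = (-0.0918, -0.0102).
  (x - mu)^T · [Sigma^{-1} · (x - mu)] = (-1)·(-0.0918) + (0)·(-0.0102) = 0.0918.

Step 4 — take square root: d = √(0.0918) ≈ 0.303.

d(x, mu) = √(0.0918) ≈ 0.303


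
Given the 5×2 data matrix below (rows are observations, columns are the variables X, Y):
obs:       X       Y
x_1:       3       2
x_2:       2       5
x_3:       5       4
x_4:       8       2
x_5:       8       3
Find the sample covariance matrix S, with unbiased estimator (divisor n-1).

Step 1 — column means:
  mean(X) = (3 + 2 + 5 + 8 + 8) / 5 = 26/5 = 5.2
  mean(Y) = (2 + 5 + 4 + 2 + 3) / 5 = 16/5 = 3.2

Step 2 — sample covariance S[i,j] = (1/(n-1)) · Σ_k (x_{k,i} - mean_i) · (x_{k,j} - mean_j), with n-1 = 4.
  S[X,X] = ((-2.2)·(-2.2) + (-3.2)·(-3.2) + (-0.2)·(-0.2) + (2.8)·(2.8) + (2.8)·(2.8)) / 4 = 30.8/4 = 7.7
  S[X,Y] = ((-2.2)·(-1.2) + (-3.2)·(1.8) + (-0.2)·(0.8) + (2.8)·(-1.2) + (2.8)·(-0.2)) / 4 = -7.2/4 = -1.8
  S[Y,Y] = ((-1.2)·(-1.2) + (1.8)·(1.8) + (0.8)·(0.8) + (-1.2)·(-1.2) + (-0.2)·(-0.2)) / 4 = 6.8/4 = 1.7

S is symmetric (S[j,i] = S[i,j]). Assembling:

S = [[7.7, -1.8],
 [-1.8, 1.7]]


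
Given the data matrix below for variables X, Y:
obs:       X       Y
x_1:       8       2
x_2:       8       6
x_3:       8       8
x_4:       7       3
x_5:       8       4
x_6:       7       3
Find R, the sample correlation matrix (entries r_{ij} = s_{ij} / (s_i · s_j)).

Step 1 — column means:
  mean(X) = (8 + 8 + 8 + 7 + 8 + 7) / 6 = 46/6 = 7.6667
  mean(Y) = (2 + 6 + 8 + 3 + 4 + 3) / 6 = 26/6 = 4.3333

Step 2 — sample variances and covariances s[i,j] = (1/(n-1)) · Σ_k (x_{k,i} - mean_i) · (x_{k,j} - mean_j), with n-1 = 5:
  s[X,X] = ((0.3333)·(0.3333) + (0.3333)·(0.3333) + (0.3333)·(0.3333) + (-0.6667)·(-0.6667) + (0.3333)·(0.3333) + (-0.6667)·(-0.6667)) / 5 = 1.3333/5 = 0.2667
  s[X,Y] = ((0.3333)·(-2.3333) + (0.3333)·(1.6667) + (0.3333)·(3.6667) + (-0.6667)·(-1.3333) + (0.3333)·(-0.3333) + (-0.6667)·(-1.3333)) / 5 = 2.6667/5 = 0.5333
  s[Y,Y] = ((-2.3333)·(-2.3333) + (1.6667)·(1.6667) + (3.6667)·(3.6667) + (-1.3333)·(-1.3333) + (-0.3333)·(-0.3333) + (-1.3333)·(-1.3333)) / 5 = 25.3333/5 = 5.0667
  Sample standard deviations s_i = √(s[i,i]):
  s(X) = √(0.2667) = 0.5164
  s(Y) = √(5.0667) = 2.2509

Step 3 — r_{ij} = s_{ij} / (s_i · s_j):
  r[X,X] = 1 (diagonal).
  r[X,Y] = 0.5333 / (0.5164 · 2.2509) = 0.5333 / 1.1624 = 0.4588
  r[Y,Y] = 1 (diagonal).

R is symmetric with unit diagonal. Assembling:

R = [[1, 0.4588],
 [0.4588, 1]]


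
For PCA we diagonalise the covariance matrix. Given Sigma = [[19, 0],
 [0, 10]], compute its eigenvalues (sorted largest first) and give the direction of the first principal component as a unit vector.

Step 1 — characteristic polynomial of 2×2 Sigma:
  det(Sigma - λI) = λ² - trace · λ + det = 0.
  trace = 19 + 10 = 29, det = 19·10 - (0)² = 190.
Step 2 — discriminant:
  Δ = trace² - 4·det = 841 - 760 = 81.
Step 3 — eigenvalues:
  λ = (trace ± √Δ)/2 = (29 ± 9)/2,
  λ_1 = 19,  λ_2 = 10.

Step 4 — unit eigenvector for λ_1: Sigma is diagonal, so its eigenvectors are the coordinate axes. λ_1 = 19 is the diagonal entry on the first coordinate axis, hence
  v_1 = (1, 0) (||v_1|| = 1).

λ_1 = 19,  λ_2 = 10;  v_1 ≈ (1, 0)


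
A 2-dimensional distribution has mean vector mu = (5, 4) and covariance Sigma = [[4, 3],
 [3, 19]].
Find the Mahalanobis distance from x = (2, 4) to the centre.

Step 1 — centre the observation: (x - mu) = (-3, 0).

Step 2 — invert Sigma. det(Sigma) = 4·19 - (3)² = 67.
  Sigma^{-1} = (1/det) · [[d, -b], [-b, a]] = [[0.2836, -0.0448],
 [-0.0448, 0.0597]].

Step 3 — form the quadratic (x - mu)^T · Sigma^{-1} · (x - mu):
  Sigma^{-1} · (x - mu) = (-0.8507, 0.1343).
  (x - mu)^T · [Sigma^{-1} · (x - mu)] = (-3)·(-0.8507) + (0)·(0.1343) = 2.5522.

Step 4 — take square root: d = √(2.5522) ≈ 1.5976.

d(x, mu) = √(2.5522) ≈ 1.5976


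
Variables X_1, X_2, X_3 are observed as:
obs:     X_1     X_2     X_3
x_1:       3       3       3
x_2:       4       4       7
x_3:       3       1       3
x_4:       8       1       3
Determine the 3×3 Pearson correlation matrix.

Step 1 — column means:
  mean(X_1) = (3 + 4 + 3 + 8) / 4 = 18/4 = 4.5
  mean(X_2) = (3 + 4 + 1 + 1) / 4 = 9/4 = 2.25
  mean(X_3) = (3 + 7 + 3 + 3) / 4 = 16/4 = 4

Step 2 — sample variances and covariances s[i,j] = (1/(n-1)) · Σ_k (x_{k,i} - mean_i) · (x_{k,j} - mean_j), with n-1 = 3:
  s[X_1,X_1] = ((-1.5)·(-1.5) + (-0.5)·(-0.5) + (-1.5)·(-1.5) + (3.5)·(3.5)) / 3 = 17/3 = 5.6667
  s[X_1,X_2] = ((-1.5)·(0.75) + (-0.5)·(1.75) + (-1.5)·(-1.25) + (3.5)·(-1.25)) / 3 = -4.5/3 = -1.5
  s[X_1,X_3] = ((-1.5)·(-1) + (-0.5)·(3) + (-1.5)·(-1) + (3.5)·(-1)) / 3 = -2/3 = -0.6667
  s[X_2,X_2] = ((0.75)·(0.75) + (1.75)·(1.75) + (-1.25)·(-1.25) + (-1.25)·(-1.25)) / 3 = 6.75/3 = 2.25
  s[X_2,X_3] = ((0.75)·(-1) + (1.75)·(3) + (-1.25)·(-1) + (-1.25)·(-1)) / 3 = 7/3 = 2.3333
  s[X_3,X_3] = ((-1)·(-1) + (3)·(3) + (-1)·(-1) + (-1)·(-1)) / 3 = 12/3 = 4
  Sample standard deviations s_i = √(s[i,i]):
  s(X_1) = √(5.6667) = 2.3805
  s(X_2) = √(2.25) = 1.5
  s(X_3) = √(4) = 2

Step 3 — r_{ij} = s_{ij} / (s_i · s_j):
  r[X_1,X_1] = 1 (diagonal).
  r[X_1,X_2] = -1.5 / (2.3805 · 1.5) = -1.5 / 3.5707 = -0.4201
  r[X_1,X_3] = -0.6667 / (2.3805 · 2) = -0.6667 / 4.761 = -0.14
  r[X_2,X_2] = 1 (diagonal).
  r[X_2,X_3] = 2.3333 / (1.5 · 2) = 2.3333 / 3 = 0.7778
  r[X_3,X_3] = 1 (diagonal).

R is symmetric with unit diagonal. Assembling:

R = [[1, -0.4201, -0.14],
 [-0.4201, 1, 0.7778],
 [-0.14, 0.7778, 1]]


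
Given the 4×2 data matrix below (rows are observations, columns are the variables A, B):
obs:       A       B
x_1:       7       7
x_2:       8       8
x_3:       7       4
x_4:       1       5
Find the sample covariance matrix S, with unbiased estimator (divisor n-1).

Step 1 — column means:
  mean(A) = (7 + 8 + 7 + 1) / 4 = 23/4 = 5.75
  mean(B) = (7 + 8 + 4 + 5) / 4 = 24/4 = 6

Step 2 — sample covariance S[i,j] = (1/(n-1)) · Σ_k (x_{k,i} - mean_i) · (x_{k,j} - mean_j), with n-1 = 3.
  S[A,A] = ((1.25)·(1.25) + (2.25)·(2.25) + (1.25)·(1.25) + (-4.75)·(-4.75)) / 3 = 30.75/3 = 10.25
  S[A,B] = ((1.25)·(1) + (2.25)·(2) + (1.25)·(-2) + (-4.75)·(-1)) / 3 = 8/3 = 2.6667
  S[B,B] = ((1)·(1) + (2)·(2) + (-2)·(-2) + (-1)·(-1)) / 3 = 10/3 = 3.3333

S is symmetric (S[j,i] = S[i,j]). Assembling:

S = [[10.25, 2.6667],
 [2.6667, 3.3333]]


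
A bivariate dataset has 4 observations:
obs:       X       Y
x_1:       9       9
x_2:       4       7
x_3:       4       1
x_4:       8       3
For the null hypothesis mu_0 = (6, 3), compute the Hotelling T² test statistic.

Step 1 — sample mean vector:
  mean(X) = (9 + 4 + 4 + 8) / 4 = 25/4 = 6.25
  mean(Y) = (9 + 7 + 1 + 3) / 4 = 20/4 = 5
  x̄ = (6.25, 5),  deviation x̄ - mu_0 = (6.25, 5) - (6, 3) = (0.25, 2).

Step 2 — sample covariance matrix, S[i,j] = (1/(n-1)) · Σ_k (x_{k,i} - mean_i) · (x_{k,j} - mean_j), divisor n-1 = 3:
  S[X,X] = ((2.75)·(2.75) + (-2.25)·(-2.25) + (-2.25)·(-2.25) + (1.75)·(1.75)) / 3 = 20.75/3 = 6.9167
  S[X,Y] = ((2.75)·(4) + (-2.25)·(2) + (-2.25)·(-4) + (1.75)·(-2)) / 3 = 12/3 = 4
  S[Y,Y] = ((4)·(4) + (2)·(2) + (-4)·(-4) + (-2)·(-2)) / 3 = 40/3 = 13.3333
  S = [[6.9167, 4],
 [4, 13.3333]].

Step 3 — invert S. det(S) = 6.9167·13.3333 - (4)² = 76.2222.
  S^{-1} = (1/det) · [[d, -b], [-b, a]] = [[0.1749, -0.0525],
 [-0.0525, 0.0907]].

Step 4 — quadratic form (x̄ - mu_0)^T · S^{-1} · (x̄ - mu_0):
  S^{-1} · (x̄ - mu_0) = (-0.0612, 0.1684),
  (x̄ - mu_0)^T · [...] = (0.25)·(-0.0612) + (2)·(0.1684) = 0.3214.

Step 5 — scale by n: T² = 4 · 0.3214 = 1.2857.

T² ≈ 1.2857


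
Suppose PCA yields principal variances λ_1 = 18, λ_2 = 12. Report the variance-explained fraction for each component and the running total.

Step 1 — total variance = trace(Sigma) = Σ λ_i = 18 + 12 = 30.

Step 2 — fraction explained by component i = λ_i / Σ λ:
  PC1: 18/30 = 0.6
  PC2: 12/30 = 0.4

Step 3 — cumulative fraction after k components = (λ_1 + ... + λ_k) / Σ λ:
  k = 1: 18/30 = 0.6
  k = 2: (18 + 12)/30 = 30/30 = 1

Summary (fraction, with percent):

explained: PC1 0.6 (60%), PC2 0.4 (40%);  cumulative: 0.6, 1


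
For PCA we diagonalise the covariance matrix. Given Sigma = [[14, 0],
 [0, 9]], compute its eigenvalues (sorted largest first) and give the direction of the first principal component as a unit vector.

Step 1 — characteristic polynomial of 2×2 Sigma:
  det(Sigma - λI) = λ² - trace · λ + det = 0.
  trace = 14 + 9 = 23, det = 14·9 - (0)² = 126.
Step 2 — discriminant:
  Δ = trace² - 4·det = 529 - 504 = 25.
Step 3 — eigenvalues:
  λ = (trace ± √Δ)/2 = (23 ± 5)/2,
  λ_1 = 14,  λ_2 = 9.

Step 4 — unit eigenvector for λ_1: Sigma is diagonal, so its eigenvectors are the coordinate axes. λ_1 = 14 is the diagonal entry on the first coordinate axis, hence
  v_1 = (1, 0) (||v_1|| = 1).

λ_1 = 14,  λ_2 = 9;  v_1 ≈ (1, 0)


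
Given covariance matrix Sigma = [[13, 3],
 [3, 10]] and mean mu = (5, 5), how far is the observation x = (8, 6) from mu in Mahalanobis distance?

Step 1 — centre the observation: (x - mu) = (3, 1).

Step 2 — invert Sigma. det(Sigma) = 13·10 - (3)² = 121.
  Sigma^{-1} = (1/det) · [[d, -b], [-b, a]] = [[0.0826, -0.0248],
 [-0.0248, 0.1074]].

Step 3 — form the quadratic (x - mu)^T · Sigma^{-1} · (x - mu):
  Sigma^{-1} · (x - mu) = (0.2231, 0.0331).
  (x - mu)^T · [Sigma^{-1} · (x - mu)] = (3)·(0.2231) + (1)·(0.0331) = 0.7025.

Step 4 — take square root: d = √(0.7025) ≈ 0.8381.

d(x, mu) = √(0.7025) ≈ 0.8381


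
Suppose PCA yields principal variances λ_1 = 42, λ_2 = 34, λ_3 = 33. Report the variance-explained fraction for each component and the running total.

Step 1 — total variance = trace(Sigma) = Σ λ_i = 42 + 34 + 33 = 109.

Step 2 — fraction explained by component i = λ_i / Σ λ:
  PC1: 42/109 = 0.3853
  PC2: 34/109 = 0.3119
  PC3: 33/109 = 0.3028

Step 3 — cumulative fraction after k components = (λ_1 + ... + λ_k) / Σ λ:
  k = 1: 42/109 = 0.3853
  k = 2: (42 + 34)/109 = 76/109 = 0.6972
  k = 3: (42 + 34 + 33)/109 = 109/109 = 1

Summary (fraction, with percent):

explained: PC1 0.3853 (38.53%), PC2 0.3119 (31.19%), PC3 0.3028 (30.28%);  cumulative: 0.3853, 0.6972, 1


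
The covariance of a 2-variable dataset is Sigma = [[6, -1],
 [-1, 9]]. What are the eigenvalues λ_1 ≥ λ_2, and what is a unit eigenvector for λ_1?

Step 1 — characteristic polynomial of 2×2 Sigma:
  det(Sigma - λI) = λ² - trace · λ + det = 0.
  trace = 6 + 9 = 15, det = 6·9 - (-1)² = 53.
Step 2 — discriminant:
  Δ = trace² - 4·det = 225 - 212 = 13.
Step 3 — eigenvalues:
  λ = (trace ± √Δ)/2 = (15 ± 3.6056)/2,
  λ_1 = 9.3028,  λ_2 = 5.6972.

Step 4 — unit eigenvector for λ_1: solve (Sigma - λ_1 I)v = 0. First row:
  (6 - 9.3028)·v_x + (-1)·v_y = 0, i.e. (-3.3028)·v_x + (-1)·v_y = 0,
  so v ∝ (b, λ_1 - a) = (-1, 3.3028); multiply by -1 so the first entry is positive: u = (1, -3.3028).
  ||u|| = √((1)² + (-3.3028)²) = √(11.9083) ≈ 3.4508,
  v_1 = u/||u|| ≈ (0.2898, -0.9571) (||v_1|| = 1).

λ_1 = 9.3028,  λ_2 = 5.6972;  v_1 ≈ (0.2898, -0.9571)


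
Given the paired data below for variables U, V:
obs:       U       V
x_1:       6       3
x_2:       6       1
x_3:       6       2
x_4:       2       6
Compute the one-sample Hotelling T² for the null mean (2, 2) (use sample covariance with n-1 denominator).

Step 1 — sample mean vector:
  mean(U) = (6 + 6 + 6 + 2) / 4 = 20/4 = 5
  mean(V) = (3 + 1 + 2 + 6) / 4 = 12/4 = 3
  x̄ = (5, 3),  deviation x̄ - mu_0 = (5, 3) - (2, 2) = (3, 1).

Step 2 — sample covariance matrix, S[i,j] = (1/(n-1)) · Σ_k (x_{k,i} - mean_i) · (x_{k,j} - mean_j), divisor n-1 = 3:
  S[U,U] = ((1)·(1) + (1)·(1) + (1)·(1) + (-3)·(-3)) / 3 = 12/3 = 4
  S[U,V] = ((1)·(0) + (1)·(-2) + (1)·(-1) + (-3)·(3)) / 3 = -12/3 = -4
  S[V,V] = ((0)·(0) + (-2)·(-2) + (-1)·(-1) + (3)·(3)) / 3 = 14/3 = 4.6667
  S = [[4, -4],
 [-4, 4.6667]].

Step 3 — invert S. det(S) = 4·4.6667 - (-4)² = 2.6667.
  S^{-1} = (1/det) · [[d, -b], [-b, a]] = [[1.75, 1.5],
 [1.5, 1.5]].

Step 4 — quadratic form (x̄ - mu_0)^T · S^{-1} · (x̄ - mu_0):
  S^{-1} · (x̄ - mu_0) = (6.75, 6),
  (x̄ - mu_0)^T · [...] = (3)·(6.75) + (1)·(6) = 26.25.

Step 5 — scale by n: T² = 4 · 26.25 = 105.

T² ≈ 105


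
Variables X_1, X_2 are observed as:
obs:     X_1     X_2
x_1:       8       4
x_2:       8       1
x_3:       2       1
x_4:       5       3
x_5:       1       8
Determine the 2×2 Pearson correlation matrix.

Step 1 — column means:
  mean(X_1) = (8 + 8 + 2 + 5 + 1) / 5 = 24/5 = 4.8
  mean(X_2) = (4 + 1 + 1 + 3 + 8) / 5 = 17/5 = 3.4

Step 2 — sample variances and covariances s[i,j] = (1/(n-1)) · Σ_k (x_{k,i} - mean_i) · (x_{k,j} - mean_j), with n-1 = 4:
  s[X_1,X_1] = ((3.2)·(3.2) + (3.2)·(3.2) + (-2.8)·(-2.8) + (0.2)·(0.2) + (-3.8)·(-3.8)) / 4 = 42.8/4 = 10.7
  s[X_1,X_2] = ((3.2)·(0.6) + (3.2)·(-2.4) + (-2.8)·(-2.4) + (0.2)·(-0.4) + (-3.8)·(4.6)) / 4 = -16.6/4 = -4.15
  s[X_2,X_2] = ((0.6)·(0.6) + (-2.4)·(-2.4) + (-2.4)·(-2.4) + (-0.4)·(-0.4) + (4.6)·(4.6)) / 4 = 33.2/4 = 8.3
  Sample standard deviations s_i = √(s[i,i]):
  s(X_1) = √(10.7) = 3.2711
  s(X_2) = √(8.3) = 2.881

Step 3 — r_{ij} = s_{ij} / (s_i · s_j):
  r[X_1,X_1] = 1 (diagonal).
  r[X_1,X_2] = -4.15 / (3.2711 · 2.881) = -4.15 / 9.4239 = -0.4404
  r[X_2,X_2] = 1 (diagonal).

R is symmetric with unit diagonal. Assembling:

R = [[1, -0.4404],
 [-0.4404, 1]]


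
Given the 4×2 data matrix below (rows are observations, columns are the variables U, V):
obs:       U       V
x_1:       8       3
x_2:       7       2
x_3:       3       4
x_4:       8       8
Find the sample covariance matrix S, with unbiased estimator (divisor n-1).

Step 1 — column means:
  mean(U) = (8 + 7 + 3 + 8) / 4 = 26/4 = 6.5
  mean(V) = (3 + 2 + 4 + 8) / 4 = 17/4 = 4.25

Step 2 — sample covariance S[i,j] = (1/(n-1)) · Σ_k (x_{k,i} - mean_i) · (x_{k,j} - mean_j), with n-1 = 3.
  S[U,U] = ((1.5)·(1.5) + (0.5)·(0.5) + (-3.5)·(-3.5) + (1.5)·(1.5)) / 3 = 17/3 = 5.6667
  S[U,V] = ((1.5)·(-1.25) + (0.5)·(-2.25) + (-3.5)·(-0.25) + (1.5)·(3.75)) / 3 = 3.5/3 = 1.1667
  S[V,V] = ((-1.25)·(-1.25) + (-2.25)·(-2.25) + (-0.25)·(-0.25) + (3.75)·(3.75)) / 3 = 20.75/3 = 6.9167

S is symmetric (S[j,i] = S[i,j]). Assembling:

S = [[5.6667, 1.1667],
 [1.1667, 6.9167]]


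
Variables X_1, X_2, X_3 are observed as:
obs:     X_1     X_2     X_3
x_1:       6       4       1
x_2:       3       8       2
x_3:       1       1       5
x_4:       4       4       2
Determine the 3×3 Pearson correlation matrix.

Step 1 — column means:
  mean(X_1) = (6 + 3 + 1 + 4) / 4 = 14/4 = 3.5
  mean(X_2) = (4 + 8 + 1 + 4) / 4 = 17/4 = 4.25
  mean(X_3) = (1 + 2 + 5 + 2) / 4 = 10/4 = 2.5

Step 2 — sample variances and covariances s[i,j] = (1/(n-1)) · Σ_k (x_{k,i} - mean_i) · (x_{k,j} - mean_j), with n-1 = 3:
  s[X_1,X_1] = ((2.5)·(2.5) + (-0.5)·(-0.5) + (-2.5)·(-2.5) + (0.5)·(0.5)) / 3 = 13/3 = 4.3333
  s[X_1,X_2] = ((2.5)·(-0.25) + (-0.5)·(3.75) + (-2.5)·(-3.25) + (0.5)·(-0.25)) / 3 = 5.5/3 = 1.8333
  s[X_1,X_3] = ((2.5)·(-1.5) + (-0.5)·(-0.5) + (-2.5)·(2.5) + (0.5)·(-0.5)) / 3 = -10/3 = -3.3333
  s[X_2,X_2] = ((-0.25)·(-0.25) + (3.75)·(3.75) + (-3.25)·(-3.25) + (-0.25)·(-0.25)) / 3 = 24.75/3 = 8.25
  s[X_2,X_3] = ((-0.25)·(-1.5) + (3.75)·(-0.5) + (-3.25)·(2.5) + (-0.25)·(-0.5)) / 3 = -9.5/3 = -3.1667
  s[X_3,X_3] = ((-1.5)·(-1.5) + (-0.5)·(-0.5) + (2.5)·(2.5) + (-0.5)·(-0.5)) / 3 = 9/3 = 3
  Sample standard deviations s_i = √(s[i,i]):
  s(X_1) = √(4.3333) = 2.0817
  s(X_2) = √(8.25) = 2.8723
  s(X_3) = √(3) = 1.7321

Step 3 — r_{ij} = s_{ij} / (s_i · s_j):
  r[X_1,X_1] = 1 (diagonal).
  r[X_1,X_2] = 1.8333 / (2.0817 · 2.8723) = 1.8333 / 5.9791 = 0.3066
  r[X_1,X_3] = -3.3333 / (2.0817 · 1.7321) = -3.3333 / 3.6056 = -0.9245
  r[X_2,X_2] = 1 (diagonal).
  r[X_2,X_3] = -3.1667 / (2.8723 · 1.7321) = -3.1667 / 4.9749 = -0.6365
  r[X_3,X_3] = 1 (diagonal).

R is symmetric with unit diagonal. Assembling:

R = [[1, 0.3066, -0.9245],
 [0.3066, 1, -0.6365],
 [-0.9245, -0.6365, 1]]


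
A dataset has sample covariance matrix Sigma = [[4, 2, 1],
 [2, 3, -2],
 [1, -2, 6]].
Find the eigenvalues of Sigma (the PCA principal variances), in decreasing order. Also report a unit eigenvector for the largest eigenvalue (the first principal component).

Step 1 — characteristic polynomial p(λ) = det(λI - Sigma) = λ³ - tr·λ² + c_1·λ - det, where tr = trace, c_1 = sum of the principal 2×2 minors, det = det(Sigma):
  tr = 4 + 3 + 6 = 13,
  c_1 = (4·3 - (2)²) + (4·6 - (1)²) + (3·6 - (-2)²) = 8 + 23 + 14 = 45,
  det = 4·(3·6 - (-2)²) - (2)·((2)·6 - (-2)·(1)) + (1)·((2)·(-2) - 3·(1)) = 4·(14) - (2)·(14) + (1)·(-7) = 21.
  So p(λ) = λ³ - 13λ² + 45λ - 21.
Step 2 — look for an integer root (rational root theorem: any rational root is an integer divisor of 21). Testing λ = 7:
  p(7) = 343 - 637 + 315 - 21 = 0  ✓
  Dividing out (λ - 7): p(λ) = (λ - 7)(λ² - 6λ + 3).
Step 3 — remaining eigenvalues from the quadratic λ² - 6λ + 3 = 0:
  Δ = 6² - 4·3 = 36 - 12 = 24,  λ = (6 ± √24)/2 = (6 ± 4.899)/2 ≈ 5.4495 or 0.5505.
  Sorted: λ_1 = 7,  λ_2 = 5.4495,  λ_3 = 0.5505  (check: sum = 13 = tr ✓).

Step 4 — unit eigenvector for λ_1 = 7: v spans the null space of (Sigma - λ_1 I), whose rows are
  r_1 = (-3, 2, 1),  r_2 = (2, -4, -2),  r_3 = (1, -2, -1).
  v is orthogonal to every row, so take v ∝ r_1 × r_2 = ((2)·(-2) - (1)·(-4), (1)·(2) - (-3)·(-2), (-3)·(-4) - (2)·(2)) = (0, -4, 8).
  Rescale (divide by 4; multiply by -1 so the first nonzero entry is positive): u = (0, 1, -2).
  ||u|| = √((0)² + (1)² + (-2)²) = √(5) ≈ 2.2361,  v_1 = u/||u|| ≈ (0, 0.4472, -0.8944) (||v_1|| = 1).

λ_1 = 7,  λ_2 = 5.4495,  λ_3 = 0.5505;  v_1 ≈ (0, 0.4472, -0.8944)
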